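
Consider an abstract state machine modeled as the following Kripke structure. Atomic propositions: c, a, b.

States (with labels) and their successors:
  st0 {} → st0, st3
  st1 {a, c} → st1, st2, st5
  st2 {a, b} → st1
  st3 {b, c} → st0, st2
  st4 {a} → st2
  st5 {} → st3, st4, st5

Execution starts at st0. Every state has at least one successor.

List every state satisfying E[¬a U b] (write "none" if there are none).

{st0, st2, st3, st5}

States satisfying ¬a: {st0, st3, st5}.
States satisfying b: {st2, st3}.
States satisfying E[¬a U b]: {st0, st2, st3, st5}.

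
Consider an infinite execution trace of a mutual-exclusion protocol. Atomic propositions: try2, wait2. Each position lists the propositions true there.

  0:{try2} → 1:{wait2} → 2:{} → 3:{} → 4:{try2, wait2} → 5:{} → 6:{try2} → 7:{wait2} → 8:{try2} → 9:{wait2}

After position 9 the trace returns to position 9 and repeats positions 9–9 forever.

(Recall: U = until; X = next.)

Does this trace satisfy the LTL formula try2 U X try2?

Walking from position 0: at position 1, X try2 has not yet held and try2 fails, so try2 U X try2 is false.

Violated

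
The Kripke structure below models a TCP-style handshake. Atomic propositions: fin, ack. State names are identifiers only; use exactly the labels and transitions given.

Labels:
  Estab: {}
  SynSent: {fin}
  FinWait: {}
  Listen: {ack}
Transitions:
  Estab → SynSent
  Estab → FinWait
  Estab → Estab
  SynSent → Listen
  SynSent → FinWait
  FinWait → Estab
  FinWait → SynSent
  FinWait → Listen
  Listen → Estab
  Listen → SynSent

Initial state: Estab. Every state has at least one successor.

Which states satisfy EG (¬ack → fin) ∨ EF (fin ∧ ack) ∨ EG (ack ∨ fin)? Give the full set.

{SynSent, Listen}

States satisfying ¬ack → fin: {SynSent, Listen}.
States satisfying EG (¬ack → fin): {SynSent, Listen}.
States satisfying fin ∧ ack: ∅.
States satisfying EF (fin ∧ ack): ∅.
States satisfying ack ∨ fin: {SynSent, Listen}.
States satisfying EG (ack ∨ fin): {SynSent, Listen}.
States satisfying EF (fin ∧ ack) ∨ EG (ack ∨ fin): {SynSent, Listen}.
States satisfying EG (¬ack → fin) ∨ EF (fin ∧ ack) ∨ EG (ack ∨ fin): {SynSent, Listen}.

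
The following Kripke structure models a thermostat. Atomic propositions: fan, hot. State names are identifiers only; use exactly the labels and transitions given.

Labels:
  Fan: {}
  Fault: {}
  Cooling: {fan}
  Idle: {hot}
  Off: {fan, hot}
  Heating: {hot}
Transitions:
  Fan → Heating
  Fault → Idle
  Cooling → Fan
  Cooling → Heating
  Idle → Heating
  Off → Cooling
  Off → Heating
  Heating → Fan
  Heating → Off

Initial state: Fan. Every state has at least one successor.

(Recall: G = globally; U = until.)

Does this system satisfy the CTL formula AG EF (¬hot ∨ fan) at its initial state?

States satisfying EF (¬hot ∨ fan): {Fan, Fault, Cooling, Idle, Off, Heating}.
States satisfying AG EF (¬hot ∨ fan): {Fan, Fault, Cooling, Idle, Off, Heating}.
Every state reachable from Fan satisfies EF (¬hot ∨ fan).
Fan ∈ Sat(AG EF (¬hot ∨ fan)).

Holds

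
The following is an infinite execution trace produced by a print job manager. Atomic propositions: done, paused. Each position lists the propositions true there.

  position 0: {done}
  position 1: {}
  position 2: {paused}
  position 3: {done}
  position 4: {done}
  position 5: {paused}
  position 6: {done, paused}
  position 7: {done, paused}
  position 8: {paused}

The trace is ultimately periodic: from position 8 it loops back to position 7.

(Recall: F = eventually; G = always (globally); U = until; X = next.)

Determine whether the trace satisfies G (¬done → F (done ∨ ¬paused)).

Yes

¬done → F (done ∨ ¬paused) holds at every position 0..8, and those are all positions ever visited, so G (¬done → F (done ∨ ¬paused)) holds.
Positions where ¬done holds: 1, 2, 5, 8.
Check F (done ∨ ¬paused) at each: 1→ok, 2→ok, 5→ok, 8→ok.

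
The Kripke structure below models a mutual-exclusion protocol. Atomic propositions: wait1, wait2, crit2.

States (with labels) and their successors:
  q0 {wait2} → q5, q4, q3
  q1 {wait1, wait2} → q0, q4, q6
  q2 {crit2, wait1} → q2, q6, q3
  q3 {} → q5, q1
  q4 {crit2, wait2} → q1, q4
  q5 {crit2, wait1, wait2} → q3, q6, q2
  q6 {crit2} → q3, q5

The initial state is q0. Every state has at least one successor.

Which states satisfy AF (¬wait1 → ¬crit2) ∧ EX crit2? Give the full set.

States satisfying ¬wait1 → ¬crit2: {q0, q1, q2, q3, q5}.
States satisfying AF (¬wait1 → ¬crit2): {q0, q1, q2, q3, q5, q6}.
States satisfying crit2: {q2, q4, q5, q6}.
States satisfying EX crit2: {q0, q1, q2, q3, q4, q5, q6}.
States satisfying AF (¬wait1 → ¬crit2) ∧ EX crit2: {q0, q1, q2, q3, q5, q6}.

{q0, q1, q2, q3, q5, q6}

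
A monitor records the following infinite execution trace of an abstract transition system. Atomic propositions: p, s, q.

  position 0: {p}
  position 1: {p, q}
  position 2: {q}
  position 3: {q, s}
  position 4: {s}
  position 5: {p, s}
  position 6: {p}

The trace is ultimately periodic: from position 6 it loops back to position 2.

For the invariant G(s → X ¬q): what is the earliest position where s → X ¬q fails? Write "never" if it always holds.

s → X ¬q holds at every position 0..6, and those are all the positions the trace ever visits, so the invariant G(s → X ¬q) is never violated.

never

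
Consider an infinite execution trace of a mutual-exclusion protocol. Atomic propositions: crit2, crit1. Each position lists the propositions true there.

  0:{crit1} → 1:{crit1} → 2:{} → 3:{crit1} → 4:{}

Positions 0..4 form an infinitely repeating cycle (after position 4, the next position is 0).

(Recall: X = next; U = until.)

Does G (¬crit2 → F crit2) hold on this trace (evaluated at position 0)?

Violated

¬crit2 → F crit2 must hold at every position from 0 onward. It fails at position 0, so G (¬crit2 → F crit2) is false.
Positions where ¬crit2 holds: 0, 1, 2, 3, 4.
Check F crit2 at each: 0→fails, 1→fails, 2→fails, 3→fails, 4→fails.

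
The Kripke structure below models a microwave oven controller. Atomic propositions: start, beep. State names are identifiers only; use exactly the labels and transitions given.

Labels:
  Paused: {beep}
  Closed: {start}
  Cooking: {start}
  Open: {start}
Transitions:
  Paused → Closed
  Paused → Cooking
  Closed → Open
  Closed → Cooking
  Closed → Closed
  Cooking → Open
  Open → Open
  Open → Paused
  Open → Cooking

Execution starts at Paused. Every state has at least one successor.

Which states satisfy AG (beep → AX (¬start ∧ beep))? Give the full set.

none

States satisfying beep → AX (¬start ∧ beep): {Closed, Cooking, Open}.
States satisfying AG (beep → AX (¬start ∧ beep)): ∅.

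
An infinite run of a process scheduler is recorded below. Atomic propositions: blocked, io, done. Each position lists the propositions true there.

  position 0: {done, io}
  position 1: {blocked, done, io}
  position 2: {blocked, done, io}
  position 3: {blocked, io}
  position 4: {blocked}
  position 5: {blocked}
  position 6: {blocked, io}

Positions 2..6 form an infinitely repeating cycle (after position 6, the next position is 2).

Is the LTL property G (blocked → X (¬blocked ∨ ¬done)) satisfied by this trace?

Violated

blocked → X (¬blocked ∨ ¬done) must hold at every position from 0 onward. It fails at position 1, so G (blocked → X (¬blocked ∨ ¬done)) is false.
Positions where blocked holds: 1, 2, 3, 4, 5, 6.
Check X (¬blocked ∨ ¬done) at each: 1→fails, 2→ok, 3→ok, 4→ok, 5→ok, 6→fails.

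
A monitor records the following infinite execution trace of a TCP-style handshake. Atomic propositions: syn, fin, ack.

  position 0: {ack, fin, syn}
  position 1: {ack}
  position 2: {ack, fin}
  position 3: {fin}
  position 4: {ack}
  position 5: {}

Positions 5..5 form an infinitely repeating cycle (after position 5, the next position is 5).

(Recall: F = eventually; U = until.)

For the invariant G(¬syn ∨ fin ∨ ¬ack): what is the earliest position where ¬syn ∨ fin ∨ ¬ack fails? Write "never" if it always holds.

¬syn ∨ fin ∨ ¬ack holds at every position 0..5, and those are all the positions the trace ever visits, so the invariant G(¬syn ∨ fin ∨ ¬ack) is never violated.

never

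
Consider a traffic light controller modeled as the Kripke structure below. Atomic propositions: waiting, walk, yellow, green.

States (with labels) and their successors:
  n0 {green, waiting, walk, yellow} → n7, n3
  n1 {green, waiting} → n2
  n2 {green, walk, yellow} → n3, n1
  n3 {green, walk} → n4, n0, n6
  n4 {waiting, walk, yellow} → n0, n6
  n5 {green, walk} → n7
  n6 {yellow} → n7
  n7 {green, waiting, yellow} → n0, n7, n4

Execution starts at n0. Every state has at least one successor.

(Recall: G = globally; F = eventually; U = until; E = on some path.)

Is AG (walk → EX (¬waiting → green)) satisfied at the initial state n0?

States satisfying walk → EX (¬waiting → green): {n0, n1, n2, n3, n4, n5, n6, n7}.
States satisfying AG (walk → EX (¬waiting → green)): {n0, n1, n2, n3, n4, n5, n6, n7}.
Every state reachable from n0 satisfies walk → EX (¬waiting → green).
n0 ∈ Sat(AG (walk → EX (¬waiting → green))).

Satisfied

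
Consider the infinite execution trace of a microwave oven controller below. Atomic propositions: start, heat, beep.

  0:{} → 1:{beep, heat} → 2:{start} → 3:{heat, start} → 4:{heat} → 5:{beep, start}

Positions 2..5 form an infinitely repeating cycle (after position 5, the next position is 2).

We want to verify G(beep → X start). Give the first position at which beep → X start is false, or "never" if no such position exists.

never

beep → X start holds at every position 0..5, and those are all the positions the trace ever visits, so the invariant G(beep → X start) is never violated.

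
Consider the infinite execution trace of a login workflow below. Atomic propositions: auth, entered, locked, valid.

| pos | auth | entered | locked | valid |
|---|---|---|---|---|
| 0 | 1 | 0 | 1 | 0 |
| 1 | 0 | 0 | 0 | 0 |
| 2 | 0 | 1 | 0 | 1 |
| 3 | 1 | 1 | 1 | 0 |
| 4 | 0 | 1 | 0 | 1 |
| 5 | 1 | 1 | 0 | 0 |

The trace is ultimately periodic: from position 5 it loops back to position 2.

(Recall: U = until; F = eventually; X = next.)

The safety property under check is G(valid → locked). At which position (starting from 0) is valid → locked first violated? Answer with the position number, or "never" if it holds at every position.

Check valid → locked at each position in order: 0 ✓, 1 ✓.
At position 2 the labels are {entered, valid}, so valid → locked is false there. This is the first violation.

2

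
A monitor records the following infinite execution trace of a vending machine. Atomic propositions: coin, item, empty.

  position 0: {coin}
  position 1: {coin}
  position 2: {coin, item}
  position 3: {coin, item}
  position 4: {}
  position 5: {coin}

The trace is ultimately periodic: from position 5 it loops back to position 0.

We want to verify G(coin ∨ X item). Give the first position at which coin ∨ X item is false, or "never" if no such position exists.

Check coin ∨ X item at each position in order: 0 ✓, 1 ✓, 2 ✓, 3 ✓.
At position 4 the labels are {} and the next position 5 has {coin}, so coin ∨ X item is false there. This is the first violation.

4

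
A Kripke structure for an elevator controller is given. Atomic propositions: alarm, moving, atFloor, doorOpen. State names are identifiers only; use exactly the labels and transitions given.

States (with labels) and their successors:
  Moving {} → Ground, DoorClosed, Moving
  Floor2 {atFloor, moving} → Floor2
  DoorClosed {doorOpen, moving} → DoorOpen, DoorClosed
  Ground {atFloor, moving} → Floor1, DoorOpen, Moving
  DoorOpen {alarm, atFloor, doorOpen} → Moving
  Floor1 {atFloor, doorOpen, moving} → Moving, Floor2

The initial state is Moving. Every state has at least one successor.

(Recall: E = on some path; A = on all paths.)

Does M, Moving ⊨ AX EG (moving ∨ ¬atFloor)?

States satisfying EG (moving ∨ ¬atFloor): {Moving, Floor2, DoorClosed, Ground, Floor1}.
States satisfying AX EG (moving ∨ ¬atFloor): {Moving, Floor2, DoorOpen, Floor1}.
Moving ∈ Sat(AX EG (moving ∨ ¬atFloor)).

Satisfied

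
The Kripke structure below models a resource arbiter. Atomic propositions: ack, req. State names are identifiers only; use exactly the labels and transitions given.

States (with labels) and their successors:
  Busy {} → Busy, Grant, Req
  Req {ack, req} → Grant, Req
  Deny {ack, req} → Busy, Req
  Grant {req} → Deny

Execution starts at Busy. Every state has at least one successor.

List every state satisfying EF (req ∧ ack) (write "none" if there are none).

States satisfying req ∧ ack: {Req, Deny}.
States satisfying EF (req ∧ ack): {Busy, Req, Deny, Grant}.

{Busy, Req, Deny, Grant}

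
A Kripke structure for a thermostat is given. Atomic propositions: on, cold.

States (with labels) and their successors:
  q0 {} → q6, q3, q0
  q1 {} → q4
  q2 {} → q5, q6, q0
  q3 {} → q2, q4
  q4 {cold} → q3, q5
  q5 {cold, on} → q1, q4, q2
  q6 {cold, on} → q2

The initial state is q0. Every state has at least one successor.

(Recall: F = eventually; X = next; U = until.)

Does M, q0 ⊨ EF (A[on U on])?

States satisfying A[on U on]: {q5, q6}.
States satisfying EF (A[on U on]): {q0, q1, q2, q3, q4, q5, q6}.
Some path from q0 reaches a state where A[on U on] holds.
q0 ∈ Sat(EF (A[on U on])).

Holds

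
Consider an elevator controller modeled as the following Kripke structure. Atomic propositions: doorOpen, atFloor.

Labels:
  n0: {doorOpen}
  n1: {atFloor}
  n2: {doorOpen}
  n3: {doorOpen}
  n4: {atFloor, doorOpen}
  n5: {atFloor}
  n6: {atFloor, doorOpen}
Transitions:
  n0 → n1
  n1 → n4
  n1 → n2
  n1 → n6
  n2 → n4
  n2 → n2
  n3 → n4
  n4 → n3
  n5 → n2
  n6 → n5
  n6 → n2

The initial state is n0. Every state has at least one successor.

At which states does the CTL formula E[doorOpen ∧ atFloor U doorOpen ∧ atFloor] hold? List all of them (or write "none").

{n4, n6}

States satisfying doorOpen ∧ atFloor: {n4, n6}.
States satisfying E[doorOpen ∧ atFloor U doorOpen ∧ atFloor]: {n4, n6}.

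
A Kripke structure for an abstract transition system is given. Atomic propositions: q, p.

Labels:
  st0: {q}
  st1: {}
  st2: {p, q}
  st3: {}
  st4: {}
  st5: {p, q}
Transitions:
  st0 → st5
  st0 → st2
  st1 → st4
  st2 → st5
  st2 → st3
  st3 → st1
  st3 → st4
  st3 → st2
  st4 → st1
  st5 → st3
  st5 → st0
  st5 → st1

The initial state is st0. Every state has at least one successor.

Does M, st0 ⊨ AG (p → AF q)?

Holds

States satisfying p → AF q: {st0, st1, st2, st3, st4, st5}.
States satisfying AG (p → AF q): {st0, st1, st2, st3, st4, st5}.
Every state reachable from st0 satisfies p → AF q.
st0 ∈ Sat(AG (p → AF q)).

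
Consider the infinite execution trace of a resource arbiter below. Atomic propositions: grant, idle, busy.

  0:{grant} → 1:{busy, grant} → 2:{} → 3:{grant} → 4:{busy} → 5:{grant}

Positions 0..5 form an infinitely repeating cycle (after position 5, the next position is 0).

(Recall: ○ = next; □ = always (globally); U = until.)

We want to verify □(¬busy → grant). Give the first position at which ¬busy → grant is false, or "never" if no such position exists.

2

Check ¬busy → grant at each position in order: 0 ✓, 1 ✓.
At position 2 the labels are {}, so ¬busy → grant is false there. This is the first violation.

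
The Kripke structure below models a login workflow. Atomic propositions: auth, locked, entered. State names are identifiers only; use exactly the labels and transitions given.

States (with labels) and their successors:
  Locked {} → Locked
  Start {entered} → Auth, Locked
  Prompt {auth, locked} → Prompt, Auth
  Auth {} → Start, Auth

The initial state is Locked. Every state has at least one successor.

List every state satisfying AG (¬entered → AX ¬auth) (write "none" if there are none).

States satisfying ¬entered → AX ¬auth: {Locked, Start, Auth}.
States satisfying AG (¬entered → AX ¬auth): {Locked, Start, Auth}.

{Locked, Start, Auth}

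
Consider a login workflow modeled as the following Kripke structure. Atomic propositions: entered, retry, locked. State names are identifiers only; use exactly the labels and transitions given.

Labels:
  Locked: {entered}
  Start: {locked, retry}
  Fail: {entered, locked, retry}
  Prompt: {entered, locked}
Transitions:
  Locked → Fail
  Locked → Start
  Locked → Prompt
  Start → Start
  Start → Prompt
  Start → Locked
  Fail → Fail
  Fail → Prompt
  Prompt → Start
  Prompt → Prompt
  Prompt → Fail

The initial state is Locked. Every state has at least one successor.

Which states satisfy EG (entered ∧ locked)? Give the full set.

States satisfying entered ∧ locked: {Fail, Prompt}.
States satisfying EG (entered ∧ locked): {Fail, Prompt}.

{Fail, Prompt}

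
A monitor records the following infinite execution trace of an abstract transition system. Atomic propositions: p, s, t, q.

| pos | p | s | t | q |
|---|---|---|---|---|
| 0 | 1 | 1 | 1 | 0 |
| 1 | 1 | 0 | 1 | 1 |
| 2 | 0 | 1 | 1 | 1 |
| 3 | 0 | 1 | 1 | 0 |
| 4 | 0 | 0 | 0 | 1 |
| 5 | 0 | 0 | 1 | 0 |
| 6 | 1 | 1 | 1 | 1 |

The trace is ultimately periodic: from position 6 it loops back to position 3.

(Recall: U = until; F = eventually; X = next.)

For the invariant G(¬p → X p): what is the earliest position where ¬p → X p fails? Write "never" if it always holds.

2

Check ¬p → X p at each position in order: 0 ✓, 1 ✓.
At position 2 the labels are {q, s, t} and the next position 3 has {s, t}, so ¬p → X p is false there. This is the first violation.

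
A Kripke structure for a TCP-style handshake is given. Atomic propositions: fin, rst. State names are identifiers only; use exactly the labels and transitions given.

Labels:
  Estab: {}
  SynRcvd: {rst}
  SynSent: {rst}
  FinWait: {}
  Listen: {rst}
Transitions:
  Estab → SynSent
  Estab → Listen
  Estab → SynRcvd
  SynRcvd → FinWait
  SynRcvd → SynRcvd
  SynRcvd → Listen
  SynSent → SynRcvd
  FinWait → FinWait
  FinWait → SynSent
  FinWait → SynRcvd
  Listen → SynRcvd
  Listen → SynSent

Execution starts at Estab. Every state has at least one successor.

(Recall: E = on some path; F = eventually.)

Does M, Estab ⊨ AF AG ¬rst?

States satisfying AG ¬rst: ∅.
States satisfying AF AG ¬rst: ∅.
There is a path from Estab along which AG ¬rst never holds.
Estab ∉ Sat(AF AG ¬rst).

Violated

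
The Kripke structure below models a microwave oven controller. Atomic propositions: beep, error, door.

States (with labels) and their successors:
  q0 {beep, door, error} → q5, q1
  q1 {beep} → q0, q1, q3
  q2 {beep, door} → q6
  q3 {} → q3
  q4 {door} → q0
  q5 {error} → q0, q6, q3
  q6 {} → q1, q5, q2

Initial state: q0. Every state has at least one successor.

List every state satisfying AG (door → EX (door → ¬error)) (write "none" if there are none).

States satisfying door → EX (door → ¬error): {q0, q1, q2, q3, q5, q6}.
States satisfying AG (door → EX (door → ¬error)): {q0, q1, q2, q3, q5, q6}.

{q0, q1, q2, q3, q5, q6}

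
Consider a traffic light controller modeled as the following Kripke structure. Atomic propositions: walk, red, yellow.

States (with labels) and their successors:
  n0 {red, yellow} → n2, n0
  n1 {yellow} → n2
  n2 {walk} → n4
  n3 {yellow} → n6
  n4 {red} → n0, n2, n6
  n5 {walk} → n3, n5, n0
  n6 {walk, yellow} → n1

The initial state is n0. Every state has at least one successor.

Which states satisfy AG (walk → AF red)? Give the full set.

{n0, n1, n2, n3, n4, n6}

States satisfying walk → AF red: {n0, n1, n2, n3, n4, n6}.
States satisfying AG (walk → AF red): {n0, n1, n2, n3, n4, n6}.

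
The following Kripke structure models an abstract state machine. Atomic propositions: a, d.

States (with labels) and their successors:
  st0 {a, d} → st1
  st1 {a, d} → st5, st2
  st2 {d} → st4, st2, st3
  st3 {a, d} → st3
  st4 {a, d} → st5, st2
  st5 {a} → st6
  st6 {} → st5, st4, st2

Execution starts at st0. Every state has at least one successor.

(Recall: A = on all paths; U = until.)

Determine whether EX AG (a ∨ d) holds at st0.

Violated

States satisfying AG (a ∨ d): {st3}.
States satisfying EX AG (a ∨ d): {st2, st3}.
No suitable path/successor from st0 witnesses the formula.
st0 ∉ Sat(EX AG (a ∨ d)).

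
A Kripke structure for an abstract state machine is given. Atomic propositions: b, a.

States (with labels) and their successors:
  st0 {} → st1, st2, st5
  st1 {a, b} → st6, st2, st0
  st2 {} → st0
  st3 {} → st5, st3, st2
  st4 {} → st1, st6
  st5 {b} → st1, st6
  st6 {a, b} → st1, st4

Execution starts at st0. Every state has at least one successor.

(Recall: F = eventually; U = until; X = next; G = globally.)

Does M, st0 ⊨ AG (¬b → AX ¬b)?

States satisfying ¬b → AX ¬b: {st1, st2, st5, st6}.
States satisfying AG (¬b → AX ¬b): ∅.
st0 is reachable from st0 and violates ¬b → AX ¬b, so AG fails at st0.
st0 ∉ Sat(AG (¬b → AX ¬b)).

No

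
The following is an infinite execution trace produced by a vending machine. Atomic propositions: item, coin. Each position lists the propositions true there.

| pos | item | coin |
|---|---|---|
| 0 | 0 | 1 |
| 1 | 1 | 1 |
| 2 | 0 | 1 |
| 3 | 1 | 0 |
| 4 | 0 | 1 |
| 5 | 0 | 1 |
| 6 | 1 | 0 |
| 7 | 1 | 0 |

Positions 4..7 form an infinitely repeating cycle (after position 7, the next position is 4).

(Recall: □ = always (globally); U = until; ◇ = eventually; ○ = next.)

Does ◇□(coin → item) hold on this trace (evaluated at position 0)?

Violated

□(coin → item) is false at every position 0..7, so it never becomes true and ◇□(coin → item) fails.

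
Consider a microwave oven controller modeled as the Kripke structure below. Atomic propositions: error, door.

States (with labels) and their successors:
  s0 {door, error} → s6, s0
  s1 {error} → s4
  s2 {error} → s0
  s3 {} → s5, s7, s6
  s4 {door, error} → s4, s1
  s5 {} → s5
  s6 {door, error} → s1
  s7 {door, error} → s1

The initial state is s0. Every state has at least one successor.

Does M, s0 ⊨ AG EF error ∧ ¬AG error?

Violated

States satisfying EF error: {s0, s1, s2, s3, s4, s6, s7}.
States satisfying AG EF error: {s0, s1, s2, s4, s6, s7}.
States satisfying error: {s0, s1, s2, s4, s6, s7}.
States satisfying AG error: {s0, s1, s2, s4, s6, s7}.
States satisfying ¬AG error: {s3, s5}.
States satisfying AG EF error ∧ ¬AG error: ∅.
s0 ∉ Sat(AG EF error ∧ ¬AG error).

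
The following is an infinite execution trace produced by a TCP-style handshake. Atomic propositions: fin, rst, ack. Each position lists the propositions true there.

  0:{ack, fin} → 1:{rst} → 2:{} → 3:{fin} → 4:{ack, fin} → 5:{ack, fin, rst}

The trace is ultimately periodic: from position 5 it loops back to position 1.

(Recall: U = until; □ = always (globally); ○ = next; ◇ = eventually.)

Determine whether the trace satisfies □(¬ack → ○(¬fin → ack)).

¬ack → ○(¬fin → ack) must hold at every position from 0 onward. It fails at position 1, so □(¬ack → ○(¬fin → ack)) is false.
Positions where ¬ack holds: 1, 2, 3.
Check ○(¬fin → ack) at each: 1→fails, 2→ok, 3→ok.

Does not hold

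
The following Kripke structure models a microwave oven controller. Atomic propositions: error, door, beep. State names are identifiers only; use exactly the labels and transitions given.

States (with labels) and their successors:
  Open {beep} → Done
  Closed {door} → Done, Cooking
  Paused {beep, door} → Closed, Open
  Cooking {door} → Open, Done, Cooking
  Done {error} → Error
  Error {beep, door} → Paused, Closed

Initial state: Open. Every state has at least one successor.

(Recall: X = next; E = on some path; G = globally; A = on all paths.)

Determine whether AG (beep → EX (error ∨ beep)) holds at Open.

States satisfying beep → EX (error ∨ beep): {Open, Closed, Paused, Cooking, Done, Error}.
States satisfying AG (beep → EX (error ∨ beep)): {Open, Closed, Paused, Cooking, Done, Error}.
Every state reachable from Open satisfies beep → EX (error ∨ beep).
Open ∈ Sat(AG (beep → EX (error ∨ beep))).

Yes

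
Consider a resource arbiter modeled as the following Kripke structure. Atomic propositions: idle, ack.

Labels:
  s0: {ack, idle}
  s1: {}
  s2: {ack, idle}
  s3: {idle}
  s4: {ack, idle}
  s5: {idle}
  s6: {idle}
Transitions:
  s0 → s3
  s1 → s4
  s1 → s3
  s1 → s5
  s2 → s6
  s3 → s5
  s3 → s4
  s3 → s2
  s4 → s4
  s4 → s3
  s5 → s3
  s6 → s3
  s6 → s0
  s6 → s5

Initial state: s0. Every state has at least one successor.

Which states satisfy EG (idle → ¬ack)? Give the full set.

{s1, s3, s5, s6}

States satisfying idle → ¬ack: {s1, s3, s5, s6}.
States satisfying EG (idle → ¬ack): {s1, s3, s5, s6}.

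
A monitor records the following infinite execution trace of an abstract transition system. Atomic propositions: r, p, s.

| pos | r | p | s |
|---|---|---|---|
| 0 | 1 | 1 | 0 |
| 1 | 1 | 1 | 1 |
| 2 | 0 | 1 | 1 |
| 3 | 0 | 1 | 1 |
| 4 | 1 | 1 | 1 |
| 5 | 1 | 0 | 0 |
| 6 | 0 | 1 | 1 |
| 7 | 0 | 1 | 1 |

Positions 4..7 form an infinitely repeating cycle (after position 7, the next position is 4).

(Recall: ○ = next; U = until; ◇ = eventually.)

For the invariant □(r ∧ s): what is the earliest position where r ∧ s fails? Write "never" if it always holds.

0

At position 0 the labels are {p, r}, so r ∧ s is false there. This is the first violation.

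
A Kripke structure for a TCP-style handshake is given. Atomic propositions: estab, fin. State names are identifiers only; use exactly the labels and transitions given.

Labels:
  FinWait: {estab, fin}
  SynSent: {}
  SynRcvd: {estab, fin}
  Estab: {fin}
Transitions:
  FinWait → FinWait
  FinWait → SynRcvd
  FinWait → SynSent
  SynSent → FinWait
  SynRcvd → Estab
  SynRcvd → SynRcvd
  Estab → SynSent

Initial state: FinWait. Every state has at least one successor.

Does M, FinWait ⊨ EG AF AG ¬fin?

States satisfying AF AG ¬fin: ∅.
States satisfying EG AF AG ¬fin: ∅.
No suitable path/successor from FinWait witnesses the formula.
FinWait ∉ Sat(EG AF AG ¬fin).

Does not hold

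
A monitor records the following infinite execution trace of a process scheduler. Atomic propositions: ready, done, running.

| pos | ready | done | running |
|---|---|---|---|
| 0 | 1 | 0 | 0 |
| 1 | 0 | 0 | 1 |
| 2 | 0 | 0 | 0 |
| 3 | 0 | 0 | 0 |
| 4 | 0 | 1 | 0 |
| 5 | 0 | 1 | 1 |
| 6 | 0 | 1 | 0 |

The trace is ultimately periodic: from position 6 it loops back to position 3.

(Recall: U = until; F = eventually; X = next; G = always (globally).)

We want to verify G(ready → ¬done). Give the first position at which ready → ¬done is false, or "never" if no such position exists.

never

ready → ¬done holds at every position 0..6, and those are all the positions the trace ever visits, so the invariant G(ready → ¬done) is never violated.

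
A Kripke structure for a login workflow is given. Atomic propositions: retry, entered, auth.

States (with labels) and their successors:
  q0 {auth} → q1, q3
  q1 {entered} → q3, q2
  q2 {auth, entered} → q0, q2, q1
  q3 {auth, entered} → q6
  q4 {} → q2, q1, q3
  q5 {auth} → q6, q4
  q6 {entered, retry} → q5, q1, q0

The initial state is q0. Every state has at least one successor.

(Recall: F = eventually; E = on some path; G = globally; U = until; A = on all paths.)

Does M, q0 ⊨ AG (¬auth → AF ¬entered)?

No

States satisfying ¬auth → AF ¬entered: {q0, q2, q3, q4, q5}.
States satisfying AG (¬auth → AF ¬entered): ∅.
q1 is reachable from q0 and violates ¬auth → AF ¬entered, so AG fails at q0.
q0 ∉ Sat(AG (¬auth → AF ¬entered)).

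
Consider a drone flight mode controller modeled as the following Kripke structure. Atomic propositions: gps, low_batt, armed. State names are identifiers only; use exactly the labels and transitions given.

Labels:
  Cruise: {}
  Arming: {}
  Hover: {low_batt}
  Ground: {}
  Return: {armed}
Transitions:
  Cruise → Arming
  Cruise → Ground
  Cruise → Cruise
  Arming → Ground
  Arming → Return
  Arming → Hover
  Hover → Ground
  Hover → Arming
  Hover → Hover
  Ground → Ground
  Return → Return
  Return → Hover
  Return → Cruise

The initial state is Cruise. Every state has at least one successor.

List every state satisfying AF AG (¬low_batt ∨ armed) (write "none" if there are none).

{Ground}

States satisfying AG (¬low_batt ∨ armed): {Ground}.
States satisfying AF AG (¬low_batt ∨ armed): {Ground}.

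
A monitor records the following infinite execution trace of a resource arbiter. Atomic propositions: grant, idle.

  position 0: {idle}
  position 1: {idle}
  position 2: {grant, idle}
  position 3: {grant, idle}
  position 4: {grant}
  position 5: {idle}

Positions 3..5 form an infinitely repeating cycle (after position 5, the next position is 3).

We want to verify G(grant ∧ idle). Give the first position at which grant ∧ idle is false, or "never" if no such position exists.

At position 0 the labels are {idle}, so grant ∧ idle is false there. This is the first violation.

0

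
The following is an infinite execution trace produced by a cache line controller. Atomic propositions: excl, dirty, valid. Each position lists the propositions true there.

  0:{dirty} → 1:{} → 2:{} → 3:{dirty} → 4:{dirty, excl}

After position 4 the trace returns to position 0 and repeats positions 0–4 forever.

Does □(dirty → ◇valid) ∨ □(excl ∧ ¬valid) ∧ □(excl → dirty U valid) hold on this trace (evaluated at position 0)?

Does not hold

dirty → ◇valid must hold at every position from 0 onward. It fails at position 0, so □(dirty → ◇valid) is false.
Positions where dirty holds: 0, 3, 4.
Check ◇valid at each: 0→fails, 3→fails, 4→fails.
At position 0: □(dirty → ◇valid) is false; □(excl ∧ ¬valid) ∧ □(excl → dirty U valid) is false; so □(dirty → ◇valid) ∨ □(excl ∧ ¬valid) ∧ □(excl → dirty U valid) is false.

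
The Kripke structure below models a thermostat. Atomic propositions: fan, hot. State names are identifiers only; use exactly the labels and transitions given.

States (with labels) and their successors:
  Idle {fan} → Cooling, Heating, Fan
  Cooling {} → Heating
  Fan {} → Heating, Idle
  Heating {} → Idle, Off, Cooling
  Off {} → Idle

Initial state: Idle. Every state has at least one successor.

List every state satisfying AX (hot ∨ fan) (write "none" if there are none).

States satisfying hot ∨ fan: {Idle}.
States satisfying AX (hot ∨ fan): {Off}.

{Off}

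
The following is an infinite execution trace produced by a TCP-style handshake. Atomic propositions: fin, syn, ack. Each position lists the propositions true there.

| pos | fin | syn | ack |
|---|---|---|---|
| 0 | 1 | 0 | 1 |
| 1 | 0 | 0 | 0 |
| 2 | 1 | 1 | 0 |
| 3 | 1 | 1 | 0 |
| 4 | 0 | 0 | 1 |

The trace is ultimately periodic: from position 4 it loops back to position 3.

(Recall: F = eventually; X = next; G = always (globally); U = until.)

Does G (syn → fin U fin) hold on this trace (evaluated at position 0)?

Yes

syn → fin U fin holds at every position 0..4, and those are all positions ever visited, so G (syn → fin U fin) holds.
Positions where syn holds: 2, 3.
Check fin U fin at each: 2→ok, 3→ok.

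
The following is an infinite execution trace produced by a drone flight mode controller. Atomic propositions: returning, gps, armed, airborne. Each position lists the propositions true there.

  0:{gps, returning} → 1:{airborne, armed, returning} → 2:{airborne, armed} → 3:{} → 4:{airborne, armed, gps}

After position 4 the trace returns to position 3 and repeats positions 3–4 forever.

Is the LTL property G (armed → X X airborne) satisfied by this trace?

armed → X X airborne must hold at every position from 0 onward. It fails at position 1, so G (armed → X X airborne) is false.
Positions where armed holds: 1, 2, 4.
Check X X airborne at each: 1→fails, 2→ok, 4→ok.

No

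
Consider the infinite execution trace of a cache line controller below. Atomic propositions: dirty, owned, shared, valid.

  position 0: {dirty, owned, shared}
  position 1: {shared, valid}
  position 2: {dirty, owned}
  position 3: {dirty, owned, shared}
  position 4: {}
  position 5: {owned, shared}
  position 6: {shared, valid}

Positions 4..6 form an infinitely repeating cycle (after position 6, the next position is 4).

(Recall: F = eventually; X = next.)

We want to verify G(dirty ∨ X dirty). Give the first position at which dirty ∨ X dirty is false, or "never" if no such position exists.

Check dirty ∨ X dirty at each position in order: 0 ✓, 1 ✓, 2 ✓, 3 ✓.
At position 4 the labels are {} and the next position 5 has {owned, shared}, so dirty ∨ X dirty is false there. This is the first violation.

4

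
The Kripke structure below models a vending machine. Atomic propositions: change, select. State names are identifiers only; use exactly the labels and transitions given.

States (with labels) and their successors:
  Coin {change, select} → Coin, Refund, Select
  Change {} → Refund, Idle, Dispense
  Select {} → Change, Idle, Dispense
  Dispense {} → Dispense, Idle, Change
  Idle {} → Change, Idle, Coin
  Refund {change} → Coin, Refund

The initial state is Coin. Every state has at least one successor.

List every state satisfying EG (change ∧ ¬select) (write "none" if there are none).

States satisfying change ∧ ¬select: {Refund}.
States satisfying EG (change ∧ ¬select): {Refund}.

{Refund}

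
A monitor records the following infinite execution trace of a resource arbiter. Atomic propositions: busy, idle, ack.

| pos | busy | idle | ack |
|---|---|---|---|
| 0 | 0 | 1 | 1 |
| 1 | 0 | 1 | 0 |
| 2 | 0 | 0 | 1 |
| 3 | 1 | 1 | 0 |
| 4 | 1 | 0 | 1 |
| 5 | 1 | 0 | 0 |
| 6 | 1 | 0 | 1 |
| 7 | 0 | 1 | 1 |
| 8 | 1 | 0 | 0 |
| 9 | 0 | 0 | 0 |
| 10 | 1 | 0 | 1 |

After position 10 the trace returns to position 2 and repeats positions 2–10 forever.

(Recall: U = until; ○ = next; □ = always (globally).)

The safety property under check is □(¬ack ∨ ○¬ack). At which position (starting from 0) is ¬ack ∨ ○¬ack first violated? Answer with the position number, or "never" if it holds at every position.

Check ¬ack ∨ ○¬ack at each position in order: 0 ✓, 1 ✓, 2 ✓, 3 ✓, 4 ✓, 5 ✓.
At position 6 the labels are {ack, busy} and the next position 7 has {ack, idle}, so ¬ack ∨ ○¬ack is false there. This is the first violation.

6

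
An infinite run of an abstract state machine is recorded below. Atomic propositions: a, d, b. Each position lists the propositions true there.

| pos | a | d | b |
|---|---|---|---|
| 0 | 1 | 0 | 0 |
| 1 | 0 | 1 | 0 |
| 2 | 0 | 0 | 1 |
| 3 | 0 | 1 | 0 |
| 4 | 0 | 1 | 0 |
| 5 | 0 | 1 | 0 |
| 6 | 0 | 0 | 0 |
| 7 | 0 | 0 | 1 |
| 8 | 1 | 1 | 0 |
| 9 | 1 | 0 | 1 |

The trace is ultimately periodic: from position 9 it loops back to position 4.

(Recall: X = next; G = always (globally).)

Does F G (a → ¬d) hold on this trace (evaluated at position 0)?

G (a → ¬d) is false at every position 0..9, so it never becomes true and F G (a → ¬d) fails.

No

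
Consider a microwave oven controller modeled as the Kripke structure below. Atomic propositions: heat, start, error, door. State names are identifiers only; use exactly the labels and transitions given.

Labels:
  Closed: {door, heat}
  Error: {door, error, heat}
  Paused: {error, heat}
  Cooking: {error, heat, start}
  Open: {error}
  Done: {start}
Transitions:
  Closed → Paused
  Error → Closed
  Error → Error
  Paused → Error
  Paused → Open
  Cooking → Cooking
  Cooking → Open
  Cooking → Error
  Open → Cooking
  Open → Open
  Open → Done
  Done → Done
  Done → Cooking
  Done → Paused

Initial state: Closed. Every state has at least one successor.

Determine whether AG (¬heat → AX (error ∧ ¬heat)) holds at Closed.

States satisfying ¬heat → AX (error ∧ ¬heat): {Closed, Error, Paused, Cooking}.
States satisfying AG (¬heat → AX (error ∧ ¬heat)): ∅.
Done is reachable from Closed and violates ¬heat → AX (error ∧ ¬heat), so AG fails at Closed.
Closed ∉ Sat(AG (¬heat → AX (error ∧ ¬heat))).

No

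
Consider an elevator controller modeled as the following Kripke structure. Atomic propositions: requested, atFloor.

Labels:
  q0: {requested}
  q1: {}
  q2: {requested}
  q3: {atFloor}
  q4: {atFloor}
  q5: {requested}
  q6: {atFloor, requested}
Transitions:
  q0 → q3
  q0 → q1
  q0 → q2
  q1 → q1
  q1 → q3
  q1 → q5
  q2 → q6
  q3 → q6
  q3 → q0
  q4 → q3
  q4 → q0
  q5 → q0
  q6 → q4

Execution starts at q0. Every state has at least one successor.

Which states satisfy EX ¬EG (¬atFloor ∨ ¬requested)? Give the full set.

States satisfying ¬EG (¬atFloor ∨ ¬requested): {q2, q6}.
States satisfying EX ¬EG (¬atFloor ∨ ¬requested): {q0, q2, q3}.

{q0, q2, q3}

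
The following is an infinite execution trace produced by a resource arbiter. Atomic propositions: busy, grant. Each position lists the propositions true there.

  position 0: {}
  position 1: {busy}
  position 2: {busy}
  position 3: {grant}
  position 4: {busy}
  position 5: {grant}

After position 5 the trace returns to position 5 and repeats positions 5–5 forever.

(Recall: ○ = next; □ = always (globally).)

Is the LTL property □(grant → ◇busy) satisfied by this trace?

No

grant → ◇busy must hold at every position from 0 onward. It fails at position 5, so □(grant → ◇busy) is false.
Positions where grant holds: 3, 5.
Check ◇busy at each: 3→ok, 5→fails.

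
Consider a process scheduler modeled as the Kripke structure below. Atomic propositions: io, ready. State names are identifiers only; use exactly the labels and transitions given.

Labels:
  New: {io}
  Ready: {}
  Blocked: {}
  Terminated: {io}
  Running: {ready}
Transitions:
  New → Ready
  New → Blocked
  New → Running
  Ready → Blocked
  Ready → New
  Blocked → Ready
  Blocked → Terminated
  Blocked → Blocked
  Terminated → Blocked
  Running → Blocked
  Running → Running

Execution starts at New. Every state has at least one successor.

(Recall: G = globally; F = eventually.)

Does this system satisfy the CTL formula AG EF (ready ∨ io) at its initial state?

Yes

States satisfying EF (ready ∨ io): {New, Ready, Blocked, Terminated, Running}.
States satisfying AG EF (ready ∨ io): {New, Ready, Blocked, Terminated, Running}.
Every state reachable from New satisfies EF (ready ∨ io).
New ∈ Sat(AG EF (ready ∨ io)).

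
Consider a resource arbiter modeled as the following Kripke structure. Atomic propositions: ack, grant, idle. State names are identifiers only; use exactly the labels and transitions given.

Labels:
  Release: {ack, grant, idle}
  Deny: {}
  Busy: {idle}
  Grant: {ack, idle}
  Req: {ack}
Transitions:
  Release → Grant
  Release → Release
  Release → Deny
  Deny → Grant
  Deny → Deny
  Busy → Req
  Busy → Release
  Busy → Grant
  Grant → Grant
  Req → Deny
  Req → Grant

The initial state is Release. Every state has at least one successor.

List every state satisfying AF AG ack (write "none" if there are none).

States satisfying AG ack: {Grant}.
States satisfying AF AG ack: {Grant}.

{Grant}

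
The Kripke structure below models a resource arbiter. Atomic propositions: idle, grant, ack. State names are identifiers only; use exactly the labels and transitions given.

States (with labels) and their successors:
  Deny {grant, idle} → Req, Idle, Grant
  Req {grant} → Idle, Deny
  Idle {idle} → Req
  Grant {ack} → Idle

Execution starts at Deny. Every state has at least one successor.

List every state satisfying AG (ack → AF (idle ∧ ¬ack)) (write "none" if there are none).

States satisfying ack → AF (idle ∧ ¬ack): {Deny, Req, Idle, Grant}.
States satisfying AG (ack → AF (idle ∧ ¬ack)): {Deny, Req, Idle, Grant}.

{Deny, Req, Idle, Grant}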